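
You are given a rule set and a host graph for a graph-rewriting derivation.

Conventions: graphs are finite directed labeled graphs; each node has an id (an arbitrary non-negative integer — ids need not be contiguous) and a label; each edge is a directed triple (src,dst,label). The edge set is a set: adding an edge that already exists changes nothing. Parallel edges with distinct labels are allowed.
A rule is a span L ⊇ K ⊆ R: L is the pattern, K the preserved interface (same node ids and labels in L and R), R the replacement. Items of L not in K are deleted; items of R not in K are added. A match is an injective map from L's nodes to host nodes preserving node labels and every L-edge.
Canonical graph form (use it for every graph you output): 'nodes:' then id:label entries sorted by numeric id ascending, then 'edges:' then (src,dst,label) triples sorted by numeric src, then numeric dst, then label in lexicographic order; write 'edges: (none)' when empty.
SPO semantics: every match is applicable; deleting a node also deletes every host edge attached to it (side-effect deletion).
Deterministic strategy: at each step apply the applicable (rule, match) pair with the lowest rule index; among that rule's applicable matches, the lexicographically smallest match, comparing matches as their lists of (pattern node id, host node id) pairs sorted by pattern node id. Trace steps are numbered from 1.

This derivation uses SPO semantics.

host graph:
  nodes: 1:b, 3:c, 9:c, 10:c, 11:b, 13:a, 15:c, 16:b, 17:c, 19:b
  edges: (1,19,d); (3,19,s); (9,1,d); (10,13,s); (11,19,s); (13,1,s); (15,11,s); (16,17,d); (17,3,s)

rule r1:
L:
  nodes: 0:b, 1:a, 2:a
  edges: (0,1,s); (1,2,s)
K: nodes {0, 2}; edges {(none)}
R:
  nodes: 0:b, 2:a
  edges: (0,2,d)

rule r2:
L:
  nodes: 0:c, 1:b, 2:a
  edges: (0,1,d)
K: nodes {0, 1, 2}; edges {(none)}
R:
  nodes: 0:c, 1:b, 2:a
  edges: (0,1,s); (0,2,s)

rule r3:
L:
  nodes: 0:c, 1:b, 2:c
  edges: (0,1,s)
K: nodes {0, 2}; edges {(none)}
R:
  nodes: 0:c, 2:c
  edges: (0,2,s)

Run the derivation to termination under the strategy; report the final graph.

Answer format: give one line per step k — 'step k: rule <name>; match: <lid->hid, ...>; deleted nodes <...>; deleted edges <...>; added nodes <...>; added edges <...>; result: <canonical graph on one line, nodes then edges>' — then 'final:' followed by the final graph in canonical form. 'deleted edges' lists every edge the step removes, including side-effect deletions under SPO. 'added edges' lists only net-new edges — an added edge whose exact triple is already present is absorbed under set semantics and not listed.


step 1: rule r2; match: 0->9, 1->1, 2->13; deleted nodes (none); deleted edges (9,1,d); added nodes (none); added edges (9,1,s); (9,13,s); result: nodes: 1:b, 3:c, 9:c, 10:c, 11:b, 13:a, 15:c, 16:b, 17:c, 19:b edges: (1,19,d); (3,19,s); (9,1,s); (9,13,s); (10,13,s); (11,19,s); (13,1,s); (15,11,s); (16,17,d); (17,3,s)
step 2: rule r3; match: 0->3, 1->19, 2->9; deleted nodes 19; deleted edges (1,19,d); (3,19,s); (11,19,s); added nodes (none); added edges (3,9,s); result: nodes: 1:b, 3:c, 9:c, 10:c, 11:b, 13:a, 15:c, 16:b, 17:c edges: (3,9,s); (9,1,s); (9,13,s); (10,13,s); (13,1,s); (15,11,s); (16,17,d); (17,3,s)
step 3: rule r3; match: 0->9, 1->1, 2->3; deleted nodes 1; deleted edges (9,1,s); (13,1,s); added nodes (none); added edges (9,3,s); result: nodes: 3:c, 9:c, 10:c, 11:b, 13:a, 15:c, 16:b, 17:c edges: (3,9,s); (9,3,s); (9,13,s); (10,13,s); (15,11,s); (16,17,d); (17,3,s)
step 4: rule r3; match: 0->15, 1->11, 2->3; deleted nodes 11; deleted edges (15,11,s); added nodes (none); added edges (15,3,s); result: nodes: 3:c, 9:c, 10:c, 13:a, 15:c, 16:b, 17:c edges: (3,9,s); (9,3,s); (9,13,s); (10,13,s); (15,3,s); (16,17,d); (17,3,s)
final:
nodes: 3:c, 9:c, 10:c, 13:a, 15:c, 16:b, 17:c
edges: (3,9,s); (9,3,s); (9,13,s); (10,13,s); (15,3,s); (16,17,d); (17,3,s)


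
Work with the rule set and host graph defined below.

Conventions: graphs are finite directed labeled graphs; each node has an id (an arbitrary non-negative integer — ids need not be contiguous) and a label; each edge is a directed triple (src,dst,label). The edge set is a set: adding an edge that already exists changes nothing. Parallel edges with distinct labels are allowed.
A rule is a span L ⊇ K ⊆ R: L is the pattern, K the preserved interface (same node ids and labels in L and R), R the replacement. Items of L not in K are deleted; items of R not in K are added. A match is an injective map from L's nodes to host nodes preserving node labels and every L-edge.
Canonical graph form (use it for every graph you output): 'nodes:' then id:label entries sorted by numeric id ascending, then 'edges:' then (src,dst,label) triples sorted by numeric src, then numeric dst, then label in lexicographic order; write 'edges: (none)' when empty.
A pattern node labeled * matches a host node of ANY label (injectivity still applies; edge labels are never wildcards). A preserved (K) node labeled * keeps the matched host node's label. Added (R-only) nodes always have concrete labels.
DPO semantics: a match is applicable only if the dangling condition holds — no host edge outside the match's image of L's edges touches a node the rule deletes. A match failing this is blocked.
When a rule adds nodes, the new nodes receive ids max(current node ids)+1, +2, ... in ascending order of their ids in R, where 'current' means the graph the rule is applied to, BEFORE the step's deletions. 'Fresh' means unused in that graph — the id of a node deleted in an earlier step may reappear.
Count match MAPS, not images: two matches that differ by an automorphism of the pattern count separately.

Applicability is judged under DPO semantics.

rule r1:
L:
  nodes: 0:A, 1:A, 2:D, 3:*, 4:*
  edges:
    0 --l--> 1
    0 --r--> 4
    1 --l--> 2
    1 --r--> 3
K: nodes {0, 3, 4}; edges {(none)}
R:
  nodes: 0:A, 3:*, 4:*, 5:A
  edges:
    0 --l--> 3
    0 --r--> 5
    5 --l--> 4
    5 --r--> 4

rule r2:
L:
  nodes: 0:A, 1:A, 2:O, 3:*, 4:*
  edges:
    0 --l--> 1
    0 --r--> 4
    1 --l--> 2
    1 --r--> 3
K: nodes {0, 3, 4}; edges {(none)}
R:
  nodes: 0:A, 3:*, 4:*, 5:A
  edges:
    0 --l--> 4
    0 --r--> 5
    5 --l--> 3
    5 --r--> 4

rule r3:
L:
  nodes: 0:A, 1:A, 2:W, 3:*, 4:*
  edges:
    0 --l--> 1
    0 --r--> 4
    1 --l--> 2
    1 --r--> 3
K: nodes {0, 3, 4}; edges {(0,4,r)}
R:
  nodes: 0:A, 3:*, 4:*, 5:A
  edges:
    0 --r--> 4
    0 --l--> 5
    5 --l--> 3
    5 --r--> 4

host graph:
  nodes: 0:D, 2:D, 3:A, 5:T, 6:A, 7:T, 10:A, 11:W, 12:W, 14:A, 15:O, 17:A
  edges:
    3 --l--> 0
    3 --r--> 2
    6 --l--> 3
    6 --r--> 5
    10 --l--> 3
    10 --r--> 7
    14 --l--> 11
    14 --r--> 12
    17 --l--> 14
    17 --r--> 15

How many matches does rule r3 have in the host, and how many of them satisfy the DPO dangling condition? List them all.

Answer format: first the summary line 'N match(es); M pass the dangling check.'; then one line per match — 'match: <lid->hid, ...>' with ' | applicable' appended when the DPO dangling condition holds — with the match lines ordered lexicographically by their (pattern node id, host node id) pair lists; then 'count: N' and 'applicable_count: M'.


1 match(es); 1 pass the dangling check.
match: 0->17, 1->14, 2->11, 3->12, 4->15 | applicable
count: 1
applicable_count: 1


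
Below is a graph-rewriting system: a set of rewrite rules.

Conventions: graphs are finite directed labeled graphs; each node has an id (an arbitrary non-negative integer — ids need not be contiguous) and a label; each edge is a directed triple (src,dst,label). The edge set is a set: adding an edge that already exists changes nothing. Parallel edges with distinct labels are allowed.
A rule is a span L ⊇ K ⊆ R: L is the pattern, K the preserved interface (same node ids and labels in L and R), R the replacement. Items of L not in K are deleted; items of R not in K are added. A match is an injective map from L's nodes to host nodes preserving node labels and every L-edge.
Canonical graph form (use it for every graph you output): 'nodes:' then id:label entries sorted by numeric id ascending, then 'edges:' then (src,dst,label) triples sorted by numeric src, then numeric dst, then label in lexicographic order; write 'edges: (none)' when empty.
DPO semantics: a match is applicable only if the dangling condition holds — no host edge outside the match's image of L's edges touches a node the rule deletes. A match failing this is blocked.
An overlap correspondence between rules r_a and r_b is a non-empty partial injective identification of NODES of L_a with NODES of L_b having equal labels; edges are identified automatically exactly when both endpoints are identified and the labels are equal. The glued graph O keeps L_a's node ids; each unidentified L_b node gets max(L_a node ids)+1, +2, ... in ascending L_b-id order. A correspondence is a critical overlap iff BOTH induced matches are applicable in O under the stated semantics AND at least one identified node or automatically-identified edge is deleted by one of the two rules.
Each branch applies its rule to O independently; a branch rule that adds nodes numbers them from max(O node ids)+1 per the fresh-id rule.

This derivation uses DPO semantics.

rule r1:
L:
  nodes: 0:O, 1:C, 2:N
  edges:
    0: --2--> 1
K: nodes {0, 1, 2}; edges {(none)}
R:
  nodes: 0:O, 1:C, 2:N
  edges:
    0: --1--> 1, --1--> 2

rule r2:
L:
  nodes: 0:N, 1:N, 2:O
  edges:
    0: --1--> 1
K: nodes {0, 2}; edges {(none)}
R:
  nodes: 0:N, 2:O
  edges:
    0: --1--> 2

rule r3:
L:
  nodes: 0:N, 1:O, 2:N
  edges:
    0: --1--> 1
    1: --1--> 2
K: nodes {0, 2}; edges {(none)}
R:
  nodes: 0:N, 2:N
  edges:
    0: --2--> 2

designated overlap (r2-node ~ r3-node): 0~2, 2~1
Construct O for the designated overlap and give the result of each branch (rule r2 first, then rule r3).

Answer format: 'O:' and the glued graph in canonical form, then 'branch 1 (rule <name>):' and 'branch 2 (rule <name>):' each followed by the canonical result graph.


O:
nodes: 0:N, 1:N, 2:O, 3:N
edges: (0,1,1); (2,0,1); (3,2,1)
branch 1 (rule r2):
nodes: 0:N, 2:O, 3:N
edges: (0,2,1); (2,0,1); (3,2,1)
branch 2 (rule r3):
nodes: 0:N, 1:N, 3:N
edges: (0,1,1); (3,0,2)


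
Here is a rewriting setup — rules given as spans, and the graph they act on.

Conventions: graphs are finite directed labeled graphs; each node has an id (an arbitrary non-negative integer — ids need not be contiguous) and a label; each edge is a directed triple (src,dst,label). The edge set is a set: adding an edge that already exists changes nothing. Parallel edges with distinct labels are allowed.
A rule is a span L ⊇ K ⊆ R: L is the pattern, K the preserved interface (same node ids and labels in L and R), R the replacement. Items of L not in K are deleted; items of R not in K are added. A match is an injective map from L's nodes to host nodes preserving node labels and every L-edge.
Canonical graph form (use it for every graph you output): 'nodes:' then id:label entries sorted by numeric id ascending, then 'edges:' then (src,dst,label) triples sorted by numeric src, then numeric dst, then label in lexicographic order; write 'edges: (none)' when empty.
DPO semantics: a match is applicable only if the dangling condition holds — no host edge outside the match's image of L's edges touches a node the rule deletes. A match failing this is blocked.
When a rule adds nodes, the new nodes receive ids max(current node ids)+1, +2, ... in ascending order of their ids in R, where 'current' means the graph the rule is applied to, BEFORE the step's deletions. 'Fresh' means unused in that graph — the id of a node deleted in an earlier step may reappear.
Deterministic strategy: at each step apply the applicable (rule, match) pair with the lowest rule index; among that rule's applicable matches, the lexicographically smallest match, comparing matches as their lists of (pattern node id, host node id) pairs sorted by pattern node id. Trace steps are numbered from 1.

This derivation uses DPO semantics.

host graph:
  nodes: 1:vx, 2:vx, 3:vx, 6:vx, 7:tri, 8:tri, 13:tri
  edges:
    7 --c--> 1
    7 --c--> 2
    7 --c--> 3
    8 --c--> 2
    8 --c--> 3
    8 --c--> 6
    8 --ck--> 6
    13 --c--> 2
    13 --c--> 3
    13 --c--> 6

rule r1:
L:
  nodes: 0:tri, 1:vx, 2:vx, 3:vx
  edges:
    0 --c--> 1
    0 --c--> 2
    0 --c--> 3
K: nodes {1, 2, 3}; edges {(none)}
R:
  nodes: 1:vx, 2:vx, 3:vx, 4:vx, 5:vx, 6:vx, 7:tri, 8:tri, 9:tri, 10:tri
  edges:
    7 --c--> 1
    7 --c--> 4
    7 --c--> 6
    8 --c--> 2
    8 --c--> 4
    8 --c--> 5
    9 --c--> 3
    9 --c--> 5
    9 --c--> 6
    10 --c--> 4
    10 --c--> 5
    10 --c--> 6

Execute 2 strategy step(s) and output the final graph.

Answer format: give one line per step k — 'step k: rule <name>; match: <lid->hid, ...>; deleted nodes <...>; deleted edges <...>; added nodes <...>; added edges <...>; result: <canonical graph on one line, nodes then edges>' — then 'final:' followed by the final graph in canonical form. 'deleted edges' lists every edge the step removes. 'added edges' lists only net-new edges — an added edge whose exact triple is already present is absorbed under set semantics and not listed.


step 1: rule r1; match: 0->7, 1->1, 2->2, 3->3; deleted nodes 7; deleted edges (7,1,c); (7,2,c); (7,3,c); added nodes 14, 15, 16, 17, 18, 19, 20; added edges (17,1,c); (17,14,c); (17,16,c); (18,2,c); (18,14,c); (18,15,c); (19,3,c); (19,15,c); (19,16,c); (20,14,c); (20,15,c); (20,16,c); result: nodes: 1:vx, 2:vx, 3:vx, 6:vx, 8:tri, 13:tri, 14:vx, 15:vx, 16:vx, 17:tri, 18:tri, 19:tri, 20:tri edges: (8,2,c); (8,3,c); (8,6,c); (8,6,ck); (13,2,c); (13,3,c); (13,6,c); (17,1,c); (17,14,c); (17,16,c); (18,2,c); (18,14,c); (18,15,c); (19,3,c); (19,15,c); (19,16,c); (20,14,c); (20,15,c); (20,16,c)
step 2: rule r1; match: 0->13, 1->2, 2->3, 3->6; deleted nodes 13; deleted edges (13,2,c); (13,3,c); (13,6,c); added nodes 21, 22, 23, 24, 25, 26, 27; added edges (24,2,c); (24,21,c); (24,23,c); (25,3,c); (25,21,c); (25,22,c); (26,6,c); (26,22,c); (26,23,c); (27,21,c); (27,22,c); (27,23,c); result: nodes: 1:vx, 2:vx, 3:vx, 6:vx, 8:tri, 14:vx, 15:vx, 16:vx, 17:tri, 18:tri, 19:tri, 20:tri, 21:vx, 22:vx, 23:vx, 24:tri, 25:tri, 26:tri, 27:tri edges: (8,2,c); (8,3,c); (8,6,c); (8,6,ck); (17,1,c); (17,14,c); (17,16,c); (18,2,c); (18,14,c); (18,15,c); (19,3,c); (19,15,c); (19,16,c); (20,14,c); (20,15,c); (20,16,c); (24,2,c); (24,21,c); (24,23,c); (25,3,c); (25,21,c); (25,22,c); (26,6,c); (26,22,c); (26,23,c); (27,21,c); (27,22,c); (27,23,c)
final:
nodes: 1:vx, 2:vx, 3:vx, 6:vx, 8:tri, 14:vx, 15:vx, 16:vx, 17:tri, 18:tri, 19:tri, 20:tri, 21:vx, 22:vx, 23:vx, 24:tri, 25:tri, 26:tri, 27:tri
edges: (8,2,c); (8,3,c); (8,6,c); (8,6,ck); (17,1,c); (17,14,c); (17,16,c); (18,2,c); (18,14,c); (18,15,c); (19,3,c); (19,15,c); (19,16,c); (20,14,c); (20,15,c); (20,16,c); (24,2,c); (24,21,c); (24,23,c); (25,3,c); (25,21,c); (25,22,c); (26,6,c); (26,22,c); (26,23,c); (27,21,c); (27,22,c); (27,23,c)


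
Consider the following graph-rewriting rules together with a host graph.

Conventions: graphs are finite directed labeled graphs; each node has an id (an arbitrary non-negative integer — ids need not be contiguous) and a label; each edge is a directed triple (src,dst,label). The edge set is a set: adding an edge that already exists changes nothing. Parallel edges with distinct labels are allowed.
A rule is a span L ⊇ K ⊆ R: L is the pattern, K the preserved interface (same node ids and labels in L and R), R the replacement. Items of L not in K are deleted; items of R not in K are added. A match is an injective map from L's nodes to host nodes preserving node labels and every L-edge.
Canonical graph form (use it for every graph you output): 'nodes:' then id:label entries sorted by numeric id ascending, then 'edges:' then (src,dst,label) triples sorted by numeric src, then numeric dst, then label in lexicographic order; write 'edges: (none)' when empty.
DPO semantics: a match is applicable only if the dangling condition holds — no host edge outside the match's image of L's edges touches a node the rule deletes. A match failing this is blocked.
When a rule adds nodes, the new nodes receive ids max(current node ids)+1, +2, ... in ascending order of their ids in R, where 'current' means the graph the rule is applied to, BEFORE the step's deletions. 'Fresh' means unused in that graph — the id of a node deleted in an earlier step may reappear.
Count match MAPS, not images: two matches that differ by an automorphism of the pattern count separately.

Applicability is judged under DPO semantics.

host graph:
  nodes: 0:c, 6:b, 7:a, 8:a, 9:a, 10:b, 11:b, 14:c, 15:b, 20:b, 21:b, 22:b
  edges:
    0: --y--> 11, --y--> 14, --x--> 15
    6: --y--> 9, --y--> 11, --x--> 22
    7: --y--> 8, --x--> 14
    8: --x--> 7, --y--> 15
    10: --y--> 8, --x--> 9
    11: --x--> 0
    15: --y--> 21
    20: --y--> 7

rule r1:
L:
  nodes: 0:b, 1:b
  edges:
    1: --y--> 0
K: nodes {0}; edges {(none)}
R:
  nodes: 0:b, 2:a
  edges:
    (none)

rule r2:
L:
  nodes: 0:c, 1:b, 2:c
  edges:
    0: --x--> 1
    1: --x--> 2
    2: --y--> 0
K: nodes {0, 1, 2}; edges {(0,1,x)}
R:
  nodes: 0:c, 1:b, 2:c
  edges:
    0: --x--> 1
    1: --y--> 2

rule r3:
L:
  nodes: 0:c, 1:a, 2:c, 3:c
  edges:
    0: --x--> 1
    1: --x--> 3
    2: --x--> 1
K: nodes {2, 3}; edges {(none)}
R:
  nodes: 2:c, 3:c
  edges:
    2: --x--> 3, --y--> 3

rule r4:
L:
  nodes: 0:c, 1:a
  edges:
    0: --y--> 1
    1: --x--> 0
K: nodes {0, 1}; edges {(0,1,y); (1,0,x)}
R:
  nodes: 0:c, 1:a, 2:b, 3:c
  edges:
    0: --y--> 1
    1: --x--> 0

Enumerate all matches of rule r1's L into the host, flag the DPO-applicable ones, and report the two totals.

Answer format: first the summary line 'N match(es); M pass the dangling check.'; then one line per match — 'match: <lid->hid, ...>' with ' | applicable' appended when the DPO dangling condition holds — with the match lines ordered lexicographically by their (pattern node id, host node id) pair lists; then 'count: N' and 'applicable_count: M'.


2 match(es); 0 pass the dangling check.
match: 0->11, 1->6
match: 0->21, 1->15
count: 2
applicable_count: 0


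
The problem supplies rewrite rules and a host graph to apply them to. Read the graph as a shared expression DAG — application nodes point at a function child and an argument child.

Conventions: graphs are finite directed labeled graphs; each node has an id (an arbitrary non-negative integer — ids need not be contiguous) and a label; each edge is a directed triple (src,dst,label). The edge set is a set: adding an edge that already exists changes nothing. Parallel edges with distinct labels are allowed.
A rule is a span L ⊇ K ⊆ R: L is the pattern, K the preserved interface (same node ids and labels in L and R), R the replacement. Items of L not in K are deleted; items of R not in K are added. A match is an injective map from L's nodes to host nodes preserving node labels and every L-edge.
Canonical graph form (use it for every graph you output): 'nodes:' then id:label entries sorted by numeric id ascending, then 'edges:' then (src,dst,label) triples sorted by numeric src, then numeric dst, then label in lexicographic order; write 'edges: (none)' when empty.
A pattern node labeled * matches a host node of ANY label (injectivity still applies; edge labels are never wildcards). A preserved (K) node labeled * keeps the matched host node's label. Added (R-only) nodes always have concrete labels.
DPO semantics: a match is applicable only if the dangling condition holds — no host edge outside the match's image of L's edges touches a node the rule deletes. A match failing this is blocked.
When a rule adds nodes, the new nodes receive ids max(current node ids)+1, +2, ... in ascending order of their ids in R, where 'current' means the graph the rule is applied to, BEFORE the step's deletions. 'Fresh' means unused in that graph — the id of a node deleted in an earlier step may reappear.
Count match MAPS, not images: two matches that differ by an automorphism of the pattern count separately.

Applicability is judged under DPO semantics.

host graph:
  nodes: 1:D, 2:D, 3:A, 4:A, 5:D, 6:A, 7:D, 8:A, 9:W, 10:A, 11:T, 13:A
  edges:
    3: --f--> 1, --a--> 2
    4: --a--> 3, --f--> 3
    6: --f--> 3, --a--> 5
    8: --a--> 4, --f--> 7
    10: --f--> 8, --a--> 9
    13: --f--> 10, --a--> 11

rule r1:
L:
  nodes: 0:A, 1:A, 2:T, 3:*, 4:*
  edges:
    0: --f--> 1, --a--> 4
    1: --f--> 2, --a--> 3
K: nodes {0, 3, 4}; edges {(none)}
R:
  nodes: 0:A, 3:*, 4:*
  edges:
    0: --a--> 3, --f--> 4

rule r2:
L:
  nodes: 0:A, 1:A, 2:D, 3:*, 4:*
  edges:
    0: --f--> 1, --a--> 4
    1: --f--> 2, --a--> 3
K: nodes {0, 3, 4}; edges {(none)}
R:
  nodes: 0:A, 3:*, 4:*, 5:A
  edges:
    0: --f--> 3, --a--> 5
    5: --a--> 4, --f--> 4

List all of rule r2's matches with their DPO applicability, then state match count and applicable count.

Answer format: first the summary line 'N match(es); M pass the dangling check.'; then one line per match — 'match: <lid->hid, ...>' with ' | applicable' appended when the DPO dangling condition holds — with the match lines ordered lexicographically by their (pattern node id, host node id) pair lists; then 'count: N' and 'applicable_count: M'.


2 match(es); 1 pass the dangling check.
match: 0->6, 1->3, 2->1, 3->2, 4->5
match: 0->10, 1->8, 2->7, 3->4, 4->9 | applicable
count: 2
applicable_count: 1


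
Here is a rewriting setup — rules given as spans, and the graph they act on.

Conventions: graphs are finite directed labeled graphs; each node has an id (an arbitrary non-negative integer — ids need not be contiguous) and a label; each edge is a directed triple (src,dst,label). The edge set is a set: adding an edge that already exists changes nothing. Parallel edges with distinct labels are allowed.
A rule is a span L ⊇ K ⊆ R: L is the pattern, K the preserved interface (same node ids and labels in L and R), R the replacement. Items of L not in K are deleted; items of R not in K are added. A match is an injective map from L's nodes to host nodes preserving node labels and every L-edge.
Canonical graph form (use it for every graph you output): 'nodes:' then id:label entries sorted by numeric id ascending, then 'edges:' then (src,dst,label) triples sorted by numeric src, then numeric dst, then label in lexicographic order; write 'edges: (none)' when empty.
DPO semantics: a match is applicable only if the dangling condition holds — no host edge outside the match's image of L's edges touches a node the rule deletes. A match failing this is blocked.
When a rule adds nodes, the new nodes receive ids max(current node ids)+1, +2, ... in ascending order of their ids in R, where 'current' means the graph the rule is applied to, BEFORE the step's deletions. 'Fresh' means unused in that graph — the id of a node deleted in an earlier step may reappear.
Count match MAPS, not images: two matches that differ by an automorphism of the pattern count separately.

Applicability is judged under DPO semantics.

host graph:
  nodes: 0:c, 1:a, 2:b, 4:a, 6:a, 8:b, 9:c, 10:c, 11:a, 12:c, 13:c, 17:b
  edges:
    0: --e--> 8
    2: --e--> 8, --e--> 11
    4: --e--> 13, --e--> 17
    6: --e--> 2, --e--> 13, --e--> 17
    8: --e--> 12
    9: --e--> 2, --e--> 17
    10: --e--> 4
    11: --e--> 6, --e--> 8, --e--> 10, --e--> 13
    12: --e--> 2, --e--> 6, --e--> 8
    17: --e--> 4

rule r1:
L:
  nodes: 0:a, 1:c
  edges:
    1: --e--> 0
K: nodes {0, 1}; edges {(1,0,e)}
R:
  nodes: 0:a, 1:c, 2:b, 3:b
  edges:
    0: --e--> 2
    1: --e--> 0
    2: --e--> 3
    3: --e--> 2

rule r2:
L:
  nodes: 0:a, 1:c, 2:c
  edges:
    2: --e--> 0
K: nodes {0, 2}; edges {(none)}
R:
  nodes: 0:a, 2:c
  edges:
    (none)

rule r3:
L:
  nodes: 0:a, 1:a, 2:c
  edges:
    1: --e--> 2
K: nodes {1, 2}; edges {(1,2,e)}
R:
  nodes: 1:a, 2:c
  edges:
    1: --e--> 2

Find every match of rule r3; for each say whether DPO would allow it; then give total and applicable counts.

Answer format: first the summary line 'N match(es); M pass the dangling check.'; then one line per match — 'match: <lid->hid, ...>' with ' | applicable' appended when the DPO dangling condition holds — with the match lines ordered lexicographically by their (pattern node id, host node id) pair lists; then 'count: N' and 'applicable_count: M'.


12 match(es); 4 pass the dangling check.
match: 0->1, 1->4, 2->13 | applicable
match: 0->1, 1->6, 2->13 | applicable
match: 0->1, 1->11, 2->10 | applicable
match: 0->1, 1->11, 2->13 | applicable
match: 0->4, 1->6, 2->13
match: 0->4, 1->11, 2->10
match: 0->4, 1->11, 2->13
match: 0->6, 1->4, 2->13
match: 0->6, 1->11, 2->10
match: 0->6, 1->11, 2->13
match: 0->11, 1->4, 2->13
match: 0->11, 1->6, 2->13
count: 12
applicable_count: 4


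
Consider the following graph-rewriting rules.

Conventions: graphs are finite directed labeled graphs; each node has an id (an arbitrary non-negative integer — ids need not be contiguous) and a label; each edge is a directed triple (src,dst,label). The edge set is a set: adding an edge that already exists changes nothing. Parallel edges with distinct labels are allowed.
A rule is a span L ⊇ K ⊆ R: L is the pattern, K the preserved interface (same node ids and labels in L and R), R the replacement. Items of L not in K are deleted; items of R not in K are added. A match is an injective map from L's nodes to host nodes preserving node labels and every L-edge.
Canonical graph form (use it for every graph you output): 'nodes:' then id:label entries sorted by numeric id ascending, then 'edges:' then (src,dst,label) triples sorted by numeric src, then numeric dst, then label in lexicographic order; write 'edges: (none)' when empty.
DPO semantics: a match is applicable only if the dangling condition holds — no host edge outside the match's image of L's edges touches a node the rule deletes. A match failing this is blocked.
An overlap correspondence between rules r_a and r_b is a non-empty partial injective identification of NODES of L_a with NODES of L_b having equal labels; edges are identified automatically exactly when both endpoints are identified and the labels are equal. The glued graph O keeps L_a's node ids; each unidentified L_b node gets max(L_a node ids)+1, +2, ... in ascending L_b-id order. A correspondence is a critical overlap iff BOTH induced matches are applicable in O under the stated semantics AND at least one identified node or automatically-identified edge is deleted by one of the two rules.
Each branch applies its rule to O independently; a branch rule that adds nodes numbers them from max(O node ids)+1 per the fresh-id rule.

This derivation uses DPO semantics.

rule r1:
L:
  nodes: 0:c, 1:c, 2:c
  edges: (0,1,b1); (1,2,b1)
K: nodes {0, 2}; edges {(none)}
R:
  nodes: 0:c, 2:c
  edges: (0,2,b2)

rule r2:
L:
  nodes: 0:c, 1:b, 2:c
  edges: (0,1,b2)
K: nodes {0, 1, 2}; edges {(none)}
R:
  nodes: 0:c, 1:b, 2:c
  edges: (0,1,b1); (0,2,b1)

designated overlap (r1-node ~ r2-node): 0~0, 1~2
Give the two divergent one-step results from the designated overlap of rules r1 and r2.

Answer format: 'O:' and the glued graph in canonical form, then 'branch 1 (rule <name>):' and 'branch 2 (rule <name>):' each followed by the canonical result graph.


O:
nodes: 0:c, 1:c, 2:c, 3:b
edges: (0,1,b1); (0,3,b2); (1,2,b1)
branch 1 (rule r1):
nodes: 0:c, 2:c, 3:b
edges: (0,2,b2); (0,3,b2)
branch 2 (rule r2):
nodes: 0:c, 1:c, 2:c, 3:b
edges: (0,1,b1); (0,3,b1); (1,2,b1)


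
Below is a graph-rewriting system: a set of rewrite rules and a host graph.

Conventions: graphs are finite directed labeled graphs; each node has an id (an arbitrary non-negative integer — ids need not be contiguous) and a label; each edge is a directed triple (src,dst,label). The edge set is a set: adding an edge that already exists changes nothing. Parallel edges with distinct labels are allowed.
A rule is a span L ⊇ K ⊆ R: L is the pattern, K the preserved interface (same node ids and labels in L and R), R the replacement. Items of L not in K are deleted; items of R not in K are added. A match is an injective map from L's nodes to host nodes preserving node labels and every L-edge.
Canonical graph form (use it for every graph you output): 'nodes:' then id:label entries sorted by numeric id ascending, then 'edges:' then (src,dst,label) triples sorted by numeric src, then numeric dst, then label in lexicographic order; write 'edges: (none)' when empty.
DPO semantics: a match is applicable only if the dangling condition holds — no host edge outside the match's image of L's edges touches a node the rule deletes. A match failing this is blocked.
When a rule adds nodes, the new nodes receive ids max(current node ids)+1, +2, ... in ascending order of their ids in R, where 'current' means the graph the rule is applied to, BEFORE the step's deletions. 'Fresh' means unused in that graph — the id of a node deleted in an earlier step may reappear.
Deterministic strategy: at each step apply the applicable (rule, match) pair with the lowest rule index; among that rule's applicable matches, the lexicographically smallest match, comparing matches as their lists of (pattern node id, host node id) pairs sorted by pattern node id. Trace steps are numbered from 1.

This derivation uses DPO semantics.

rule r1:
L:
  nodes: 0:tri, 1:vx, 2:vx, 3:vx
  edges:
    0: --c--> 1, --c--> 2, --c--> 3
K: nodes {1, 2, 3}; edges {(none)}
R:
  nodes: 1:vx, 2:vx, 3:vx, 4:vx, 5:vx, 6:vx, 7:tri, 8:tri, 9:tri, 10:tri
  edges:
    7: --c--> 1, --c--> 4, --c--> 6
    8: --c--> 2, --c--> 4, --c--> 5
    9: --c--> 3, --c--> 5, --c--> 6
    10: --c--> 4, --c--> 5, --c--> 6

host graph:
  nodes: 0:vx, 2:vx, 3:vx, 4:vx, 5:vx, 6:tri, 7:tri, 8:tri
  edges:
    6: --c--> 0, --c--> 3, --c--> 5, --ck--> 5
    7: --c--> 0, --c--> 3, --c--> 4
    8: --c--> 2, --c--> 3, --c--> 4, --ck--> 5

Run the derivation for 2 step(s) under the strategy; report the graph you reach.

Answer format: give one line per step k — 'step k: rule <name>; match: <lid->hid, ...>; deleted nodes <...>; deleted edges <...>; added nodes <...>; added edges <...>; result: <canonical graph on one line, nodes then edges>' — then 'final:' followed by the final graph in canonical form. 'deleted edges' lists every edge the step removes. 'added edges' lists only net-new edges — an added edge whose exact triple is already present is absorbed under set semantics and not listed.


step 1: rule r1; match: 0->7, 1->0, 2->3, 3->4; deleted nodes 7; deleted edges (7,0,c); (7,3,c); (7,4,c); added nodes 9, 10, 11, 12, 13, 14, 15; added edges (12,0,c); (12,9,c); (12,11,c); (13,3,c); (13,9,c); (13,10,c); (14,4,c); (14,10,c); (14,11,c); (15,9,c); (15,10,c); (15,11,c); result: nodes: 0:vx, 2:vx, 3:vx, 4:vx, 5:vx, 6:tri, 8:tri, 9:vx, 10:vx, 11:vx, 12:tri, 13:tri, 14:tri, 15:tri edges: (6,0,c); (6,3,c); (6,5,c); (6,5,ck); (8,2,c); (8,3,c); (8,4,c); (8,5,ck); (12,0,c); (12,9,c); (12,11,c); (13,3,c); (13,9,c); (13,10,c); (14,4,c); (14,10,c); (14,11,c); (15,9,c); (15,10,c); (15,11,c)
step 2: rule r1; match: 0->12, 1->0, 2->9, 3->11; deleted nodes 12; deleted edges (12,0,c); (12,9,c); (12,11,c); added nodes 16, 17, 18, 19, 20, 21, 22; added edges (19,0,c); (19,16,c); (19,18,c); (20,9,c); (20,16,c); (20,17,c); (21,11,c); (21,17,c); (21,18,c); (22,16,c); (22,17,c); (22,18,c); result: nodes: 0:vx, 2:vx, 3:vx, 4:vx, 5:vx, 6:tri, 8:tri, 9:vx, 10:vx, 11:vx, 13:tri, 14:tri, 15:tri, 16:vx, 17:vx, 18:vx, 19:tri, 20:tri, 21:tri, 22:tri edges: (6,0,c); (6,3,c); (6,5,c); (6,5,ck); (8,2,c); (8,3,c); (8,4,c); (8,5,ck); (13,3,c); (13,9,c); (13,10,c); (14,4,c); (14,10,c); (14,11,c); (15,9,c); (15,10,c); (15,11,c); (19,0,c); (19,16,c); (19,18,c); (20,9,c); (20,16,c); (20,17,c); (21,11,c); (21,17,c); (21,18,c); (22,16,c); (22,17,c); (22,18,c)
final:
nodes: 0:vx, 2:vx, 3:vx, 4:vx, 5:vx, 6:tri, 8:tri, 9:vx, 10:vx, 11:vx, 13:tri, 14:tri, 15:tri, 16:vx, 17:vx, 18:vx, 19:tri, 20:tri, 21:tri, 22:tri
edges: (6,0,c); (6,3,c); (6,5,c); (6,5,ck); (8,2,c); (8,3,c); (8,4,c); (8,5,ck); (13,3,c); (13,9,c); (13,10,c); (14,4,c); (14,10,c); (14,11,c); (15,9,c); (15,10,c); (15,11,c); (19,0,c); (19,16,c); (19,18,c); (20,9,c); (20,16,c); (20,17,c); (21,11,c); (21,17,c); (21,18,c); (22,16,c); (22,17,c); (22,18,c)


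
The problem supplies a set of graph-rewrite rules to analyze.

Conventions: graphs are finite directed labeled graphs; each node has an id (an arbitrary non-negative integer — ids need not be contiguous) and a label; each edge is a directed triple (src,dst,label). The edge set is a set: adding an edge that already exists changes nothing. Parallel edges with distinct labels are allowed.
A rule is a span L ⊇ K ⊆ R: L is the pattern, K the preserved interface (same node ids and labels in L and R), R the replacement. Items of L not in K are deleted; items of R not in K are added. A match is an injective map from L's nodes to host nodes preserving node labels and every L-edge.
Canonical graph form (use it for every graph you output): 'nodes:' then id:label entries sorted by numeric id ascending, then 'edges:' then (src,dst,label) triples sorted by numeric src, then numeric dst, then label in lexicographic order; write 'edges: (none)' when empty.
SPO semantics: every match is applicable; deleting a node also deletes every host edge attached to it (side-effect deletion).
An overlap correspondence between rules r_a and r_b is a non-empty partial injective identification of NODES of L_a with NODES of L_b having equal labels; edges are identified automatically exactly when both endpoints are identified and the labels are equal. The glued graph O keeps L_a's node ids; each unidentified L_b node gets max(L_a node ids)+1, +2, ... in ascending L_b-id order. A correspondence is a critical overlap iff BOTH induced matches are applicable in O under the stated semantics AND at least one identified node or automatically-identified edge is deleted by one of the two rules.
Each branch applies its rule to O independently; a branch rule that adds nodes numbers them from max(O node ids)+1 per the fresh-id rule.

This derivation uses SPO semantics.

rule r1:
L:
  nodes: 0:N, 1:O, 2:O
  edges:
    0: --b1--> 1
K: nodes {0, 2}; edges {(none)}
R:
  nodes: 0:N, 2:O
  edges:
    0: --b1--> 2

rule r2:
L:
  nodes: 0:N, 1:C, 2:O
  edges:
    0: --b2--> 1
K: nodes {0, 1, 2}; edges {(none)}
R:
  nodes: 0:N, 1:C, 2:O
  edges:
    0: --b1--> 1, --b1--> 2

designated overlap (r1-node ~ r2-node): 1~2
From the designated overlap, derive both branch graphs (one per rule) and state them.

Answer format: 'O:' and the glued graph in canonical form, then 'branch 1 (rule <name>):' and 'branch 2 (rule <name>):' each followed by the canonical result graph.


O:
nodes: 0:N, 1:O, 2:O, 3:N, 4:C
edges: (0,1,b1); (3,4,b2)
branch 1 (rule r1):
nodes: 0:N, 2:O, 3:N, 4:C
edges: (0,2,b1); (3,4,b2)
branch 2 (rule r2):
nodes: 0:N, 1:O, 2:O, 3:N, 4:C
edges: (0,1,b1); (3,1,b1); (3,4,b1)


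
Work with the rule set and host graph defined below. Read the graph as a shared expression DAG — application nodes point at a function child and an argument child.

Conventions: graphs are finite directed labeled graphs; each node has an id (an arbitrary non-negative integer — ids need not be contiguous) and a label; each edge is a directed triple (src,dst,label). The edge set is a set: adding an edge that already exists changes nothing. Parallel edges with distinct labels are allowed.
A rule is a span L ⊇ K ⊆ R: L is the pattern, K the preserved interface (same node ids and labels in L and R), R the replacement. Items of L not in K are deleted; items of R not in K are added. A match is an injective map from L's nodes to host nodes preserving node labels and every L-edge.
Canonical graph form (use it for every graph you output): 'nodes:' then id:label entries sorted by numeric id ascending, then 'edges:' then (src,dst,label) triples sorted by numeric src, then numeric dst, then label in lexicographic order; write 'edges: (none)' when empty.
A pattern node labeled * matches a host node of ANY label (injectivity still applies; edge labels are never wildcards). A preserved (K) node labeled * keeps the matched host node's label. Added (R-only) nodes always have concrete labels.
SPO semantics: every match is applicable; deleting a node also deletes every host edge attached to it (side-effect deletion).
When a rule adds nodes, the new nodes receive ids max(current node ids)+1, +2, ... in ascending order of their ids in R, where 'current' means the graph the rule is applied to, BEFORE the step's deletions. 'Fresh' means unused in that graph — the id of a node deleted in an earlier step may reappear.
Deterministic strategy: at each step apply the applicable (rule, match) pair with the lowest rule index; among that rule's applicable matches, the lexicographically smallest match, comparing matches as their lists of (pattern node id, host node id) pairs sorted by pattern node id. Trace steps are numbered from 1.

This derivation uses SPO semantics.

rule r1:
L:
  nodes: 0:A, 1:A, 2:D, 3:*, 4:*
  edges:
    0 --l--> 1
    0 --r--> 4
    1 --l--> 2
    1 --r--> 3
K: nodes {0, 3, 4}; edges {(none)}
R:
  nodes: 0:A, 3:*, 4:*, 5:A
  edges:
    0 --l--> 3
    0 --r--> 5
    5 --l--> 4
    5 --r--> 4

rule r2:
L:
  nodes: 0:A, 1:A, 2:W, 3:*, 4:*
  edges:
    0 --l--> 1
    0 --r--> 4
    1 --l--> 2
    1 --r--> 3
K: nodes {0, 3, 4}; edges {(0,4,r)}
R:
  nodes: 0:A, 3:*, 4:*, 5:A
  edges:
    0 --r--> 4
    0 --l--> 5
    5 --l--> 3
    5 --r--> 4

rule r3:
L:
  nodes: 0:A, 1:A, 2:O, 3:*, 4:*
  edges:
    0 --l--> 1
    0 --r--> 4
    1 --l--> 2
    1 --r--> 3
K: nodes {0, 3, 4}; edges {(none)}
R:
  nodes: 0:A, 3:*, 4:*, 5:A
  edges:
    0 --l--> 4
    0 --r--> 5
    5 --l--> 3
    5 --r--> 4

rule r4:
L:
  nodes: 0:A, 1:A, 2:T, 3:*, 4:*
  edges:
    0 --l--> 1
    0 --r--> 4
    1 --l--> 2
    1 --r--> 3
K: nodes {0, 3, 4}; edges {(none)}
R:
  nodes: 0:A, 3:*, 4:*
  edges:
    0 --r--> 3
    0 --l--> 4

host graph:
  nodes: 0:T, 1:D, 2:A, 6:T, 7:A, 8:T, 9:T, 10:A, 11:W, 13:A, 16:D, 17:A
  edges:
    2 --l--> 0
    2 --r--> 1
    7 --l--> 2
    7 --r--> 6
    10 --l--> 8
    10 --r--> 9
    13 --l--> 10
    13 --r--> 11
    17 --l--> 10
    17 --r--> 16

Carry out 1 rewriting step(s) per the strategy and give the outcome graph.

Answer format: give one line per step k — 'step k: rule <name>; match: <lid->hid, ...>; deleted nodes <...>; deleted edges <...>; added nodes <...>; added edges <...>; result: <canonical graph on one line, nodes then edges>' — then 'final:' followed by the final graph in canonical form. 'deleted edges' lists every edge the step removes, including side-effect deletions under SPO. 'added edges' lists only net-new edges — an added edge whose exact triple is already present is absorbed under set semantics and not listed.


step 1: rule r4; match: 0->7, 1->2, 2->0, 3->1, 4->6; deleted nodes 0, 2; deleted edges (2,0,l); (2,1,r); (7,2,l); (7,6,r); added nodes (none); added edges (7,1,r); (7,6,l); result: nodes: 1:D, 6:T, 7:A, 8:T, 9:T, 10:A, 11:W, 13:A, 16:D, 17:A edges: (7,1,r); (7,6,l); (10,8,l); (10,9,r); (13,10,l); (13,11,r); (17,10,l); (17,16,r)
final:
nodes: 1:D, 6:T, 7:A, 8:T, 9:T, 10:A, 11:W, 13:A, 16:D, 17:A
edges: (7,1,r); (7,6,l); (10,8,l); (10,9,r); (13,10,l); (13,11,r); (17,10,l); (17,16,r)


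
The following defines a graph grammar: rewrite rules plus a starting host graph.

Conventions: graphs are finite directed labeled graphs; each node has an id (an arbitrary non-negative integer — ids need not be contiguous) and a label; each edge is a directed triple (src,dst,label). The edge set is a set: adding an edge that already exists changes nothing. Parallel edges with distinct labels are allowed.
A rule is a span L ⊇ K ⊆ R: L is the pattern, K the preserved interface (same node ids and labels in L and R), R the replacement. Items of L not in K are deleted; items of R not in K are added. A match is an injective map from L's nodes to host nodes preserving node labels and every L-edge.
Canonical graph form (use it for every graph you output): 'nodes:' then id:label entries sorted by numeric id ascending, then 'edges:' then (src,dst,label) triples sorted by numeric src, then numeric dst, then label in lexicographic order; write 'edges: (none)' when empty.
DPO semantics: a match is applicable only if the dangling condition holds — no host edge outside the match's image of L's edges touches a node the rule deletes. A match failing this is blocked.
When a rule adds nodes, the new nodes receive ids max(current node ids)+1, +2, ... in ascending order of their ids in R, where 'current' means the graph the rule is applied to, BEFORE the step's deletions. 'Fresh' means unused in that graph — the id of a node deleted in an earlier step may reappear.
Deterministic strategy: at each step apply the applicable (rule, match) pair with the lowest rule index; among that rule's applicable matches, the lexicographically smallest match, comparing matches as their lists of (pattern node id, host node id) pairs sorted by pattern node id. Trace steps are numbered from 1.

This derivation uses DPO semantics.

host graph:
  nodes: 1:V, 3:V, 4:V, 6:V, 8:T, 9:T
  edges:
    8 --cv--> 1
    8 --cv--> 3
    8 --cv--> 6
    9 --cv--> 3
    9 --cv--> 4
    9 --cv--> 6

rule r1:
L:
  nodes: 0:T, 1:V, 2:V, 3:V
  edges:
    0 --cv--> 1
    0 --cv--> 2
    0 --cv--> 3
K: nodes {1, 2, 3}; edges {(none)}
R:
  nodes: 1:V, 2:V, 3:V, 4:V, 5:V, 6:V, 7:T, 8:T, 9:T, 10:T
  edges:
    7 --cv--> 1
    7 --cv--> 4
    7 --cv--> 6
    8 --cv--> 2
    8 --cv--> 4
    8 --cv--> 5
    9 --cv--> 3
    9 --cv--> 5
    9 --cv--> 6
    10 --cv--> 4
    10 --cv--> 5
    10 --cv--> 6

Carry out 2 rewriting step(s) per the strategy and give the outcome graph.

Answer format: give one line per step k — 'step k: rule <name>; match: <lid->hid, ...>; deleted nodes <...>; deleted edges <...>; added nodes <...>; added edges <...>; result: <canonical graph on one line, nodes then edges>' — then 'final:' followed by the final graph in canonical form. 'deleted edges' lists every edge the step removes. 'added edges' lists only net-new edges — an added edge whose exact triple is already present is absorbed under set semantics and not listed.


step 1: rule r1; match: 0->8, 1->1, 2->3, 3->6; deleted nodes 8; deleted edges (8,1,cv); (8,3,cv); (8,6,cv); added nodes 10, 11, 12, 13, 14, 15, 16; added edges (13,1,cv); (13,10,cv); (13,12,cv); (14,3,cv); (14,10,cv); (14,11,cv); (15,6,cv); (15,11,cv); (15,12,cv); (16,10,cv); (16,11,cv); (16,12,cv); result: nodes: 1:V, 3:V, 4:V, 6:V, 9:T, 10:V, 11:V, 12:V, 13:T, 14:T, 15:T, 16:T edges: (9,3,cv); (9,4,cv); (9,6,cv); (13,1,cv); (13,10,cv); (13,12,cv); (14,3,cv); (14,10,cv); (14,11,cv); (15,6,cv); (15,11,cv); (15,12,cv); (16,10,cv); (16,11,cv); (16,12,cv)
step 2: rule r1; match: 0->9, 1->3, 2->4, 3->6; deleted nodes 9; deleted edges (9,3,cv); (9,4,cv); (9,6,cv); added nodes 17, 18, 19, 20, 21, 22, 23; added edges (20,3,cv); (20,17,cv); (20,19,cv); (21,4,cv); (21,17,cv); (21,18,cv); (22,6,cv); (22,18,cv); (22,19,cv); (23,17,cv); (23,18,cv); (23,19,cv); result: nodes: 1:V, 3:V, 4:V, 6:V, 10:V, 11:V, 12:V, 13:T, 14:T, 15:T, 16:T, 17:V, 18:V, 19:V, 20:T, 21:T, 22:T, 23:T edges: (13,1,cv); (13,10,cv); (13,12,cv); (14,3,cv); (14,10,cv); (14,11,cv); (15,6,cv); (15,11,cv); (15,12,cv); (16,10,cv); (16,11,cv); (16,12,cv); (20,3,cv); (20,17,cv); (20,19,cv); (21,4,cv); (21,17,cv); (21,18,cv); (22,6,cv); (22,18,cv); (22,19,cv); (23,17,cv); (23,18,cv); (23,19,cv)
final:
nodes: 1:V, 3:V, 4:V, 6:V, 10:V, 11:V, 12:V, 13:T, 14:T, 15:T, 16:T, 17:V, 18:V, 19:V, 20:T, 21:T, 22:T, 23:T
edges: (13,1,cv); (13,10,cv); (13,12,cv); (14,3,cv); (14,10,cv); (14,11,cv); (15,6,cv); (15,11,cv); (15,12,cv); (16,10,cv); (16,11,cv); (16,12,cv); (20,3,cv); (20,17,cv); (20,19,cv); (21,4,cv); (21,17,cv); (21,18,cv); (22,6,cv); (22,18,cv); (22,19,cv); (23,17,cv); (23,18,cv); (23,19,cv)
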